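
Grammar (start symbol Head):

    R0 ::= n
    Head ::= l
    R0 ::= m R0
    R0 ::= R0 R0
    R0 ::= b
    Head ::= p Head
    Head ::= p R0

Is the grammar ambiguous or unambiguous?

Ambiguous

Witness: p b b b

Derivation 1: Head ⇒ p R0 ⇒ p R0 R0 ⇒ p R0 R0 R0 ⇒ p b R0 R0 ⇒ p b b R0 ⇒ p b b b
Derivation 2: Head ⇒ p R0 ⇒ p R0 R0 ⇒ p b R0 ⇒ p b R0 R0 ⇒ p b b R0 ⇒ p b b b

Two distinct leftmost derivations for the same string.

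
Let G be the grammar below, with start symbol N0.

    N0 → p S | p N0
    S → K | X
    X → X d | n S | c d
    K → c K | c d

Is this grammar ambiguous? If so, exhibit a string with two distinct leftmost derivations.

Ambiguous

Witness: p c d

Derivation 1: N0 ⇒ p S ⇒ p K ⇒ p c d
Derivation 2: N0 ⇒ p S ⇒ p X ⇒ p c d

Two distinct leftmost derivations for the same string.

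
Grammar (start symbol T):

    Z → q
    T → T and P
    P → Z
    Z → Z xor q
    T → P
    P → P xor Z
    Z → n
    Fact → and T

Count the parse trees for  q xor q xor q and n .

4

Parse trees for q xor q xor q and n:
  [T [T [P [Z [Z [Z q] xor q] xor q]]] and [P [Z n]]]
  [T [T [P [P [Z q]] xor [Z [Z q] xor q]]] and [P [Z n]]]
  [T [T [P [P [Z [Z q] xor q]] xor [Z q]]] and [P [Z n]]]
  [T [T [P [P [P [Z q]] xor [Z q]] xor [Z q]]] and [P [Z n]]]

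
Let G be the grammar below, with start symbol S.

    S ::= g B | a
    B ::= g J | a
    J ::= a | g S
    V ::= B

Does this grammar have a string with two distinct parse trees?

Unambiguous

Only S, B, J are reachable from S; ignoring the rest: Restricted to the reachable nonterminals, every rule has the form A → t or A → t B, and no two rules for the same A share a first terminal. The grammar encodes a DFA — one run per string.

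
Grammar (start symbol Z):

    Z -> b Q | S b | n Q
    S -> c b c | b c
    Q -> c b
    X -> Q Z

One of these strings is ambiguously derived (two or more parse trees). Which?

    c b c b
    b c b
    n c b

b c b

c b c b: 1 tree
b c b: 2 trees
n c b: 1 tree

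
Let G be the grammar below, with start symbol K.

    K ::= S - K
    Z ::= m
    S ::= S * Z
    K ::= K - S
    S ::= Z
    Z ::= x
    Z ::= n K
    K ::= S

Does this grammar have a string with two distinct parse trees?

Ambiguous

Witness: m - m

Derivation 1: K ⇒ S - K ⇒ Z - K ⇒ m - K ⇒ m - S ⇒ m - Z ⇒ m - m
Derivation 2: K ⇒ K - S ⇒ S - S ⇒ Z - S ⇒ m - S ⇒ m - Z ⇒ m - m

Two distinct leftmost derivations for the same string.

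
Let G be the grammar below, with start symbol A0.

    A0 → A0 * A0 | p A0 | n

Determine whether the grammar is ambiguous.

Witness: p n * n

Derivation 1: A0 ⇒ A0 * A0 ⇒ p A0 * A0 ⇒ p n * A0 ⇒ p n * n
Derivation 2: A0 ⇒ p A0 ⇒ p A0 * A0 ⇒ p n * A0 ⇒ p n * n

Two distinct leftmost derivations for the same string.

Ambiguous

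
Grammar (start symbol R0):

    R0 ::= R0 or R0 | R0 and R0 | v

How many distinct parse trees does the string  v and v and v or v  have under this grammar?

5

Parse trees for v and v and v or v:
  [R0 [R0 [R0 v] and [R0 [R0 v] and [R0 v]]] or [R0 v]]
  [R0 [R0 [R0 [R0 v] and [R0 v]] and [R0 v]] or [R0 v]]
  [R0 [R0 v] and [R0 [R0 [R0 v] and [R0 v]] or [R0 v]]]
  [R0 [R0 v] and [R0 [R0 v] and [R0 [R0 v] or [R0 v]]]]
  [R0 [R0 [R0 v] and [R0 v]] and [R0 [R0 v] or [R0 v]]]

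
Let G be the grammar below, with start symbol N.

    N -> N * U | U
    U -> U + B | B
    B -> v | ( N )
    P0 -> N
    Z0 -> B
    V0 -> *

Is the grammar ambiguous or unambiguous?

Unambiguous

Only N, U, B are reachable from N; ignoring the rest: The grammar is stratified — N handles '*' (left-recursive), U handles '+', B atoms. Each operator has a fixed associativity and precedence level, so every string has one parse.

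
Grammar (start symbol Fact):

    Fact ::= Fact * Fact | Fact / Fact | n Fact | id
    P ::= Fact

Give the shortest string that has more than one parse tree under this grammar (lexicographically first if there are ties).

n id * id

length 1: no string has ≥2 trees
length 2: no string has ≥2 trees
length 3: no string has ≥2 trees
length 4: n id * id has 2 parse trees

Two derivations of n id * id:
  Fact ⇒ Fact * Fact ⇒ n Fact * Fact ⇒ n id * Fact ⇒ n id * id
  Fact ⇒ n Fact ⇒ n Fact * Fact ⇒ n id * Fact ⇒ n id * id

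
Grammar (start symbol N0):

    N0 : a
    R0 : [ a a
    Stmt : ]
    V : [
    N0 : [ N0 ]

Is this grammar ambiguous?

(R0, V, Stmt are unreachable from N0, so their rules don't affect L(N0).) L(N0) is { openⁿ atom closeⁿ : n ≥ 0 }. The bracket depth fixes n, and the derivation is forced at every step.

Unambiguous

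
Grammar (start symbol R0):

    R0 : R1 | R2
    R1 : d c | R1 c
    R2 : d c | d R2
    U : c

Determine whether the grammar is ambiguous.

Ambiguous

Witness: d c

Derivation 1: R0 ⇒ R1 ⇒ d c
Derivation 2: R0 ⇒ R2 ⇒ d c

Two distinct leftmost derivations for the same string.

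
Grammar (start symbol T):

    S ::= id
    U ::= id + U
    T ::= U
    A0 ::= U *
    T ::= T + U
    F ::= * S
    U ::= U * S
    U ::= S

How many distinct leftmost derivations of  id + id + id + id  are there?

Parse trees for id + id + id + id:
  [T [U id + [U id + [U id + [U [S id]]]]]]
  [T [T [U [S id]]] + [U id + [U id + [U [S id]]]]]
  [T [T [U id + [U [S id]]]] + [U id + [U [S id]]]]
  [T [T [T [U [S id]]] + [U [S id]]] + [U id + [U [S id]]]]
  [T [T [U id + [U id + [U [S id]]]]] + [U [S id]]]
  [T [T [T [U [S id]]] + [U id + [U [S id]]]] + [U [S id]]]
  [T [T [T [U id + [U [S id]]]] + [U [S id]]] + [U [S id]]]
  [T [T [T [T [U [S id]]] + [U [S id]]] + [U [S id]]] + [U [S id]]]

8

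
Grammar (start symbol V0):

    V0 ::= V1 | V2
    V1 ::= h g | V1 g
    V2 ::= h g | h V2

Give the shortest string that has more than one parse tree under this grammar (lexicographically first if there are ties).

h g

length 2: h g has 2 parse trees

Two derivations of h g:
  V0 ⇒ V1 ⇒ h g
  V0 ⇒ V2 ⇒ h g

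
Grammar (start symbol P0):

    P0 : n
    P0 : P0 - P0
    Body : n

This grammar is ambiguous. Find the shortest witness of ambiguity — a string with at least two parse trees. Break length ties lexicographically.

length 1: no string has ≥2 trees
length 3: no string has ≥2 trees
length 5: n - n - n has 2 parse trees

Two derivations of n - n - n:
  P0 ⇒ P0 - P0 ⇒ n - P0 ⇒ n - P0 - P0 ⇒ n - n - P0 ⇒ n - n - n
  P0 ⇒ P0 - P0 ⇒ P0 - P0 - P0 ⇒ n - P0 - P0 ⇒ n - n - P0 ⇒ n - n - n

n - n - n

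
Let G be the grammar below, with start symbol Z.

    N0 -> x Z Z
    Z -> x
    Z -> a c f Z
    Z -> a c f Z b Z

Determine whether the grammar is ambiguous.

Witness: a c f a c f x b x

Derivation 1: Z ⇒ a c f Z ⇒ a c f a c f Z b Z ⇒ a c f a c f x b Z ⇒ a c f a c f x b x
Derivation 2: Z ⇒ a c f Z b Z ⇒ a c f a c f Z b Z ⇒ a c f a c f x b Z ⇒ a c f a c f x b x

Two distinct leftmost derivations for the same string.

Ambiguous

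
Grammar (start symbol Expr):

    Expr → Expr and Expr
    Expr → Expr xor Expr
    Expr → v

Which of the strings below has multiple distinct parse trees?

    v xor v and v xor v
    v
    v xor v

v xor v and v xor v

v xor v and v xor v: 5 trees
v: 1 tree
v xor v: 1 tree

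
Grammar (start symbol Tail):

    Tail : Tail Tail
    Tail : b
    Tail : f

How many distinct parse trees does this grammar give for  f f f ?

2

Parse trees for f f f:
  [Tail [Tail f] [Tail [Tail f] [Tail f]]]
  [Tail [Tail [Tail f] [Tail f]] [Tail f]]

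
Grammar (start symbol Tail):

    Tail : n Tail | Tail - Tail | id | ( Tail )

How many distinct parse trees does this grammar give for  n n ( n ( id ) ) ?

Parse trees for n n ( n ( id ) ):
  [Tail n [Tail n [Tail ( [Tail n [Tail ( [Tail id] )]] )]]]

1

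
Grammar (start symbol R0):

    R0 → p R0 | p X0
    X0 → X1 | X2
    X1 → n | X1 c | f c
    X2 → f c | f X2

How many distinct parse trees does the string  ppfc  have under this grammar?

Parse trees for ppfc:
  [R0 p [R0 p [X0 [X1 f c]]]]
  [R0 p [R0 p [X0 [X2 f c]]]]

2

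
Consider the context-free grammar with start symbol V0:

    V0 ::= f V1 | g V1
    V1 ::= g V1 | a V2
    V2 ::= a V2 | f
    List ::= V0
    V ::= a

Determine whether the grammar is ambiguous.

Unambiguous

(List, V are unreachable from V0, so their rules don't affect L(V0).) Restricted to the reachable nonterminals, every rule has the form A → t or A → t B, and no two rules for the same A share a first terminal. The grammar encodes a DFA — one run per string.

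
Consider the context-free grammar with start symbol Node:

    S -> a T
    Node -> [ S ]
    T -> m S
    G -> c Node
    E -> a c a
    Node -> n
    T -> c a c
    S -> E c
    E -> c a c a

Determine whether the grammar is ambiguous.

Witness: [ a c a c ]

Derivation 1: Node ⇒ [ S ] ⇒ [ a T ] ⇒ [ a c a c ]
Derivation 2: Node ⇒ [ S ] ⇒ [ E c ] ⇒ [ a c a c ]

Two distinct leftmost derivations for the same string.

Ambiguous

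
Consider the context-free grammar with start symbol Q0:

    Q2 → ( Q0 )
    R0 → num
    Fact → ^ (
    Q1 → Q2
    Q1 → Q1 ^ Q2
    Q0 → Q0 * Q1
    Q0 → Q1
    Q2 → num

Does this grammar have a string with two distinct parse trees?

(Fact, R0 are unreachable from Q0, so their rules don't affect L(Q0).) This is a standard precedence ladder (Q0 over Q1 over Q2), with each level left-recursive on its own operator ('*' at Q0, '^' at Q1). That structure is LR(1), hence unambiguous.

Unambiguous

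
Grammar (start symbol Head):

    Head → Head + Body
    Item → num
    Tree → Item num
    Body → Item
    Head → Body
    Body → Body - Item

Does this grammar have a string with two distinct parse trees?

(Tree is unreachable from Head, so its rules don't affect L(Head).) This is a standard precedence ladder (Head over Body over Item), with each level left-recursive on its own operator ('+' at Head, '-' at Body). That structure is LR(1), hence unambiguous.

Unambiguous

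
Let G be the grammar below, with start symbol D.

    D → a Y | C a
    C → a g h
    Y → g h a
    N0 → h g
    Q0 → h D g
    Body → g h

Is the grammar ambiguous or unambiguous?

Witness: a g h a

Derivation 1: D ⇒ a Y ⇒ a g h a
Derivation 2: D ⇒ C a ⇒ a g h a

Two distinct leftmost derivations for the same string.

Ambiguous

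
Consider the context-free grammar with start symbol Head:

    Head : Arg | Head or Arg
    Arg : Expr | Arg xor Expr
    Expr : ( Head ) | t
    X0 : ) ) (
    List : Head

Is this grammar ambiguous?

Unambiguous

(X0, List are unreachable from Head, so their rules don't affect L(Head).) Head → Head or Arg | Arg  ;  Arg → Arg xor Expr | Expr  — a left-associative chain with Expr at the bottom. Each string factors uniquely by precedence.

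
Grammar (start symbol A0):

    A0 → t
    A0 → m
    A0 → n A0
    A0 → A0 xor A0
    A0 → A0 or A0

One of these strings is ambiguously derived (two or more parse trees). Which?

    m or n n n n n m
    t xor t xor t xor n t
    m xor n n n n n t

m or n n n n n m: 1 tree
t xor t xor t xor n t: 5 trees
m xor n n n n n t: 1 tree

t xor t xor t xor n t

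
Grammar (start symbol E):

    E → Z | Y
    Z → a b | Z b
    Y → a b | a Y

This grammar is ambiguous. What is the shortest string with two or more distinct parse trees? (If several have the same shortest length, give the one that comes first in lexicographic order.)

length 2: a b has 2 parse trees

Two derivations of a b:
  E ⇒ Z ⇒ a b
  E ⇒ Y ⇒ a b

a b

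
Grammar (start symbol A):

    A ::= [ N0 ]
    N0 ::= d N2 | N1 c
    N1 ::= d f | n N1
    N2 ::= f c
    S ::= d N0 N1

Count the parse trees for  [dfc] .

2

Parse trees for [dfc]:
  [A [ [N0 d [N2 f c]] ]]
  [A [ [N0 [N1 d f] c] ]]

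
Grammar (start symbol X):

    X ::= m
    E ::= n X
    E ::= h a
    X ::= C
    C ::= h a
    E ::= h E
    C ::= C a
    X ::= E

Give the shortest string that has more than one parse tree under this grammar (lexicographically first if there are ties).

length 1: no string has ≥2 trees
length 2: h a has 2 parse trees

Two derivations of h a:
  X ⇒ C ⇒ h a
  X ⇒ E ⇒ h a

h a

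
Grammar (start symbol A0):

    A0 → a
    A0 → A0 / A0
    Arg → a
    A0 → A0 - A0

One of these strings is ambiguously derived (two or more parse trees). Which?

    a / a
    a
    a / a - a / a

a / a - a / a

a / a: 1 tree
a: 1 tree
a / a - a / a: 5 trees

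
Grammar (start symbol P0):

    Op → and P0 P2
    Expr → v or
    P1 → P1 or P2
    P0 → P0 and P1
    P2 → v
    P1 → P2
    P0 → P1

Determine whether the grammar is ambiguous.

(Op, Expr are unreachable from P0, so their rules don't affect L(P0).) The grammar is stratified — P0 handles 'and' (left-recursive), P1 handles 'or', P2 atoms. Each operator has a fixed associativity and precedence level, so every string has one parse.

Unambiguous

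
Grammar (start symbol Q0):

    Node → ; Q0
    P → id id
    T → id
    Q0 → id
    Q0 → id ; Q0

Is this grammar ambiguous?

Unambiguous

Only Q0 is reachable from Q0; ignoring the rest: Right-recursive list with a separator: after each atom, whether the separator follows determines the rule. One parse per string.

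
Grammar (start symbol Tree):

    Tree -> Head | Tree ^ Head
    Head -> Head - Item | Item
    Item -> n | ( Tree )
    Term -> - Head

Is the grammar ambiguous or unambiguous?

Unambiguous

(Term is unreachable from Tree, so its rules don't affect L(Tree).) The grammar is stratified — Tree handles '^' (left-recursive), Head handles '-', Item atoms. Each operator has a fixed associativity and precedence level, so every string has one parse.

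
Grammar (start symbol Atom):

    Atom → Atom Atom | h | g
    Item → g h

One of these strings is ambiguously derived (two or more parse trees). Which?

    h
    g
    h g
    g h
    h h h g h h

h h h g h h

h: 1 tree
g: 1 tree
h g: 1 tree
g h: 1 tree
h h h g h h: 42 trees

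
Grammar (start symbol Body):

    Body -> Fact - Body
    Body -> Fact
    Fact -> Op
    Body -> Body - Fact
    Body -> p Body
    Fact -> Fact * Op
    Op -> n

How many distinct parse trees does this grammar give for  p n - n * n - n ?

7

Parse trees for p n - n * n - n:
  [Body [Body [Body p [Body [Fact [Op n]]]] - [Fact [Fact [Op n]] * [Op n]]] - [Fact [Op n]]]
  [Body [Body p [Body [Fact [Op n]] - [Body [Fact [Fact [Op n]] * [Op n]]]]] - [Fact [Op n]]]
  [Body [Body p [Body [Body [Fact [Op n]]] - [Fact [Fact [Op n]] * [Op n]]]] - [Fact [Op n]]]
  [Body p [Body [Fact [Op n]] - [Body [Fact [Fact [Op n]] * [Op n]] - [Body [Fact [Op n]]]]]]
  [Body p [Body [Fact [Op n]] - [Body [Body [Fact [Fact [Op n]] * [Op n]]] - [Fact [Op n]]]]]
  [Body p [Body [Body [Fact [Op n]] - [Body [Fact [Fact [Op n]] * [Op n]]]] - [Fact [Op n]]]]
  [Body p [Body [Body [Body [Fact [Op n]]] - [Fact [Fact [Op n]] * [Op n]]] - [Fact [Op n]]]]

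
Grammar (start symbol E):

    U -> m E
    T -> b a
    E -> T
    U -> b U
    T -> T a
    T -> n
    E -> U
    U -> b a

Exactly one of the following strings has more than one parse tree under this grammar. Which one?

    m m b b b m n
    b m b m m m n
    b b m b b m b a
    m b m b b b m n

b b m b b m b a

m m b b b m n: 1 tree
b m b m m m n: 1 tree
b b m b b m b a: 2 trees
m b m b b b m n: 1 tree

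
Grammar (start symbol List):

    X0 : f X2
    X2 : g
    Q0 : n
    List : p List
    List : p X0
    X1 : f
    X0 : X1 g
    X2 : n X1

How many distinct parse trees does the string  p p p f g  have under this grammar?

Parse trees for p p p f g:
  [List p [List p [List p [X0 f [X2 g]]]]]
  [List p [List p [List p [X0 [X1 f] g]]]]

2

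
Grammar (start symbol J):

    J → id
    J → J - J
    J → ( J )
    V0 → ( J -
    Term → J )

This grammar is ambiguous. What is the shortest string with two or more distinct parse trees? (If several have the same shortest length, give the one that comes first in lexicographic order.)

id - id - id

length 1: no string has ≥2 trees
length 3: no string has ≥2 trees
length 5: id - id - id has 2 parse trees

Two derivations of id - id - id:
  J ⇒ J - J ⇒ id - J ⇒ id - J - J ⇒ id - id - J ⇒ id - id - id
  J ⇒ J - J ⇒ J - J - J ⇒ id - J - J ⇒ id - id - J ⇒ id - id - id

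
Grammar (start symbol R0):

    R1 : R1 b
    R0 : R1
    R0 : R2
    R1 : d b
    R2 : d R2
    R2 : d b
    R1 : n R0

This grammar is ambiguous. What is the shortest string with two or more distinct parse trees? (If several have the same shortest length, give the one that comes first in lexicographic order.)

d b

length 2: d b has 2 parse trees

Two derivations of d b:
  R0 ⇒ R1 ⇒ d b
  R0 ⇒ R2 ⇒ d b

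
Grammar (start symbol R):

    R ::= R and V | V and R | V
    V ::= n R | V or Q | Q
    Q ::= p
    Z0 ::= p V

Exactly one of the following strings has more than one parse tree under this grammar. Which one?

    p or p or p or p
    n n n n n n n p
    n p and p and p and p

p or p or p or p: 1 tree
n n n n n n n p: 1 tree
n p and p and p and p: 32 trees

n p and p and p and p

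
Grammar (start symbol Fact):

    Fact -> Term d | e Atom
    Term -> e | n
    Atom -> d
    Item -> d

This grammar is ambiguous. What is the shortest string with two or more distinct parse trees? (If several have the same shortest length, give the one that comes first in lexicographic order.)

e d

length 2: e d has 2 parse trees

Two derivations of e d:
  Fact ⇒ Term d ⇒ e d
  Fact ⇒ e Atom ⇒ e d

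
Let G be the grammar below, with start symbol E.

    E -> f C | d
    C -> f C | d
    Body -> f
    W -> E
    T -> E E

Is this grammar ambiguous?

Unambiguous

Only E, C are reachable from E; ignoring the rest: The reachable rules are right-linear with at most one rule per (nonterminal, next-terminal) pair. Each input token forces the next rule, so parsing is deterministic.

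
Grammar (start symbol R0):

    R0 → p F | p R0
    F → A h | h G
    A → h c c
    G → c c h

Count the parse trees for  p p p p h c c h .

2

Parse trees for p p p p h c c h:
  [R0 p [R0 p [R0 p [R0 p [F [A h c c] h]]]]]
  [R0 p [R0 p [R0 p [R0 p [F h [G c c h]]]]]]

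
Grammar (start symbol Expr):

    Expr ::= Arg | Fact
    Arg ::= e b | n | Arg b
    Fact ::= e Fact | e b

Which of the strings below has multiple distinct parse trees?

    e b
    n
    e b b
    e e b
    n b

e b

e b: 2 trees
n: 1 tree
e b b: 1 tree
e e b: 1 tree
n b: 1 tree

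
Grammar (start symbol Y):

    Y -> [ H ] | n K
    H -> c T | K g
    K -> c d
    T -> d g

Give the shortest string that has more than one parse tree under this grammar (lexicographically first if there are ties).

length 3: no string has ≥2 trees
length 5: [ c d g ] has 2 parse trees

Two derivations of [ c d g ]:
  Y ⇒ [ H ] ⇒ [ c T ] ⇒ [ c d g ]
  Y ⇒ [ H ] ⇒ [ K g ] ⇒ [ c d g ]

[ c d g ]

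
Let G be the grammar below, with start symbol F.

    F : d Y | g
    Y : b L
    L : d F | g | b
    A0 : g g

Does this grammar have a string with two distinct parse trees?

Only F, Y, L are reachable from F; ignoring the rest: Restricted to the reachable nonterminals, every rule has the form A → t or A → t B, and no two rules for the same A share a first terminal. The grammar encodes a DFA — one run per string.

Unambiguous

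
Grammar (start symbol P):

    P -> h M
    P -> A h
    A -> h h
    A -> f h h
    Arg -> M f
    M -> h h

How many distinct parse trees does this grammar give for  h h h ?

2

Parse trees for h h h:
  [P h [M h h]]
  [P [A h h] h]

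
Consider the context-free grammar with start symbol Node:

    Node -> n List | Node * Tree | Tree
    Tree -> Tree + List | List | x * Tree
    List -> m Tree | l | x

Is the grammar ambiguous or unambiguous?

Witness: x * l

Derivation 1: Node ⇒ Node * Tree ⇒ Tree * Tree ⇒ List * Tree ⇒ x * Tree ⇒ x * List ⇒ x * l
Derivation 2: Node ⇒ Tree ⇒ x * Tree ⇒ x * List ⇒ x * l

Two distinct leftmost derivations for the same string.

Ambiguous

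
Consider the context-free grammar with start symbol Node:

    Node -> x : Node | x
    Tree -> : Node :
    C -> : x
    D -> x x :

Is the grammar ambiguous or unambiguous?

Unambiguous

Only Node is reachable from Node; ignoring the rest: Right-recursive list with a separator: after each atom, whether the separator follows determines the rule. One parse per string.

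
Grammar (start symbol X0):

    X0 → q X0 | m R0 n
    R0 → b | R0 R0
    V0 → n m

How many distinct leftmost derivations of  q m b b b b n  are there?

Parse trees for q m b b b b n:
  [X0 q [X0 m [R0 [R0 b] [R0 [R0 b] [R0 [R0 b] [R0 b]]]] n]]
  [X0 q [X0 m [R0 [R0 b] [R0 [R0 [R0 b] [R0 b]] [R0 b]]] n]]
  [X0 q [X0 m [R0 [R0 [R0 b] [R0 b]] [R0 [R0 b] [R0 b]]] n]]
  [X0 q [X0 m [R0 [R0 [R0 b] [R0 [R0 b] [R0 b]]] [R0 b]] n]]
  [X0 q [X0 m [R0 [R0 [R0 [R0 b] [R0 b]] [R0 b]] [R0 b]] n]]

5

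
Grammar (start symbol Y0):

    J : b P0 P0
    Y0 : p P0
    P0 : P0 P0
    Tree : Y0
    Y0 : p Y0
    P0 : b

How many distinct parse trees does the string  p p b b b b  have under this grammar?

5

Parse trees for p p b b b b:
  [Y0 p [Y0 p [P0 [P0 b] [P0 [P0 b] [P0 [P0 b] [P0 b]]]]]]
  [Y0 p [Y0 p [P0 [P0 b] [P0 [P0 [P0 b] [P0 b]] [P0 b]]]]]
  [Y0 p [Y0 p [P0 [P0 [P0 b] [P0 b]] [P0 [P0 b] [P0 b]]]]]
  [Y0 p [Y0 p [P0 [P0 [P0 b] [P0 [P0 b] [P0 b]]] [P0 b]]]]
  [Y0 p [Y0 p [P0 [P0 [P0 [P0 b] [P0 b]] [P0 b]] [P0 b]]]]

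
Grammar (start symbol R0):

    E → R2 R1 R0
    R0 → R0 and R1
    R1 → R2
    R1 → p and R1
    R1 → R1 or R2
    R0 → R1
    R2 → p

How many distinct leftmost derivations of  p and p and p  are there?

Parse trees for p and p and p:
  [R0 [R0 [R1 [R2 p]]] and [R1 p and [R1 [R2 p]]]]
  [R0 [R0 [R0 [R1 [R2 p]]] and [R1 [R2 p]]] and [R1 [R2 p]]]
  [R0 [R0 [R1 p and [R1 [R2 p]]]] and [R1 [R2 p]]]
  [R0 [R1 p and [R1 p and [R1 [R2 p]]]]]

4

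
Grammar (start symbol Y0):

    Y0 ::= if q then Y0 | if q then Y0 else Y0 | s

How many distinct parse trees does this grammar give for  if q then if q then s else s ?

2

Parse trees for if q then if q then s else s:
  [Y0 if q then [Y0 if q then [Y0 s] else [Y0 s]]]
  [Y0 if q then [Y0 if q then [Y0 s]] else [Y0 s]]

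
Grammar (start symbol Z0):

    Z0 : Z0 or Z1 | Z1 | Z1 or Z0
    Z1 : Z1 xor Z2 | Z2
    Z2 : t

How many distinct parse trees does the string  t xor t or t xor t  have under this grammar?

Parse trees for t xor t or t xor t:
  [Z0 [Z0 [Z1 [Z1 [Z2 t]] xor [Z2 t]]] or [Z1 [Z1 [Z2 t]] xor [Z2 t]]]
  [Z0 [Z1 [Z1 [Z2 t]] xor [Z2 t]] or [Z0 [Z1 [Z1 [Z2 t]] xor [Z2 t]]]]

2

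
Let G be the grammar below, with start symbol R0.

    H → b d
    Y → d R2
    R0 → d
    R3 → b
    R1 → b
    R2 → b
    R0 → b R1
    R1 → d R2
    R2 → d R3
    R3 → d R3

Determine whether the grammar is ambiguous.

Only R0, R1, R2, R3 are reachable from R0; ignoring the rest: Each reachable nonterminal has at most one production per leading terminal, and all productions are right-linear; the derivation is determined token-by-token.

Unambiguous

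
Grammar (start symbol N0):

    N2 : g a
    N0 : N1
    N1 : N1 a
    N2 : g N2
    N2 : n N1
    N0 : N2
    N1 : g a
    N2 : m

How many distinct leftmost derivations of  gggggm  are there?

Parse trees for gggggm:
  [N0 [N2 g [N2 g [N2 g [N2 g [N2 g [N2 m]]]]]]]

1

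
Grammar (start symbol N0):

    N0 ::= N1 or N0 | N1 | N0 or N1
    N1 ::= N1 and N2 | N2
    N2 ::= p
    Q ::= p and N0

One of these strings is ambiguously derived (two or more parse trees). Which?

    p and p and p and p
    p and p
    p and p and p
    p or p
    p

p and p and p and p: 1 tree
p and p: 1 tree
p and p and p: 1 tree
p or p: 2 trees
p: 1 tree

p or p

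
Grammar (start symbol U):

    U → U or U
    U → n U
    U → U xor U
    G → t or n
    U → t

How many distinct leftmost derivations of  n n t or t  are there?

3

Parse trees for n n t or t:
  [U [U n [U n [U t]]] or [U t]]
  [U n [U [U n [U t]] or [U t]]]
  [U n [U n [U [U t] or [U t]]]]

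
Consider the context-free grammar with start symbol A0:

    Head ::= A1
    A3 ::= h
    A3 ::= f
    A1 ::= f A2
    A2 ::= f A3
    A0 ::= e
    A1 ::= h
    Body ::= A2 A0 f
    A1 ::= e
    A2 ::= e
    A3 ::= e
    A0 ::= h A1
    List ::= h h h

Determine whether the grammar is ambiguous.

Only A0, A1, A2, A3 are reachable from A0; ignoring the rest: Each reachable nonterminal has at most one production per leading terminal, and all productions are right-linear; the derivation is determined token-by-token.

Unambiguous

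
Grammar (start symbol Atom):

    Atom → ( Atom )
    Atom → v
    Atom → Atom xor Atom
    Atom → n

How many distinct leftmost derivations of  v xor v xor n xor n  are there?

Parse trees for v xor v xor n xor n:
  [Atom [Atom v] xor [Atom [Atom v] xor [Atom [Atom n] xor [Atom n]]]]
  [Atom [Atom v] xor [Atom [Atom [Atom v] xor [Atom n]] xor [Atom n]]]
  [Atom [Atom [Atom v] xor [Atom v]] xor [Atom [Atom n] xor [Atom n]]]
  [Atom [Atom [Atom v] xor [Atom [Atom v] xor [Atom n]]] xor [Atom n]]
  [Atom [Atom [Atom [Atom v] xor [Atom v]] xor [Atom n]] xor [Atom n]]

5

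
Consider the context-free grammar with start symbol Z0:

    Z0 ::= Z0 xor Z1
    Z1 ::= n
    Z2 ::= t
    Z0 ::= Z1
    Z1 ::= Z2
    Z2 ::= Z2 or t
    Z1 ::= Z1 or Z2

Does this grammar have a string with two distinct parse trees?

Witness: t or t

Derivation 1: Z0 ⇒ Z1 ⇒ Z2 ⇒ Z2 or t ⇒ t or t
Derivation 2: Z0 ⇒ Z1 ⇒ Z1 or Z2 ⇒ Z2 or Z2 ⇒ t or Z2 ⇒ t or t

Two distinct leftmost derivations for the same string.

Ambiguous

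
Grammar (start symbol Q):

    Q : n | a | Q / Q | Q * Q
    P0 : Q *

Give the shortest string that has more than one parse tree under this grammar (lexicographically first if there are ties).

a * a * a

length 1: no string has ≥2 trees
length 3: no string has ≥2 trees
length 5: a * a * a has 2 parse trees

Two derivations of a * a * a:
  Q ⇒ Q * Q ⇒ a * Q ⇒ a * Q * Q ⇒ a * a * Q ⇒ a * a * a
  Q ⇒ Q * Q ⇒ Q * Q * Q ⇒ a * Q * Q ⇒ a * a * Q ⇒ a * a * a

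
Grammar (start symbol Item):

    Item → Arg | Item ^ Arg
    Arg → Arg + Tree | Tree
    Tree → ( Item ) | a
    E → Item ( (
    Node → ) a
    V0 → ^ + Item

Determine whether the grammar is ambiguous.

Unambiguous

Only Item, Arg, Tree are reachable from Item; ignoring the rest: This is a standard precedence ladder (Item over Arg over Tree), with each level left-recursive on its own operator ('^' at Item, '+' at Arg). That structure is LR(1), hence unambiguous.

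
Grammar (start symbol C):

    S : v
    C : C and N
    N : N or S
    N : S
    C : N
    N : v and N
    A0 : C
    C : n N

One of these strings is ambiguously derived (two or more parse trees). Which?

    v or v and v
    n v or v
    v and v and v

v or v and v: 1 tree
n v or v: 1 tree
v and v and v: 4 trees

v and v and v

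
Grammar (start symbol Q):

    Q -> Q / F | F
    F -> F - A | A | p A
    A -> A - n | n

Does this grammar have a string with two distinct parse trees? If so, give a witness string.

Witness: n - n

Derivation 1: Q ⇒ F ⇒ F - A ⇒ A - A ⇒ n - A ⇒ n - n
Derivation 2: Q ⇒ F ⇒ A ⇒ A - n ⇒ n - n

Two distinct leftmost derivations for the same string.

Ambiguous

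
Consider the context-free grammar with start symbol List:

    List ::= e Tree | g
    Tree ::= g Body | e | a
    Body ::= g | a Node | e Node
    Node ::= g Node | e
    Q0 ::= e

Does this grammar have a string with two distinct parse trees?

(Q0 is unreachable from List, so its rules don't affect L(List).) Restricted to the reachable nonterminals, every rule has the form A → t or A → t B, and no two rules for the same A share a first terminal. The grammar encodes a DFA — one run per string.

Unambiguous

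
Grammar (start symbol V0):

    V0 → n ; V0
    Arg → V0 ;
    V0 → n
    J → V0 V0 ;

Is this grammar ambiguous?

(J, Arg are unreachable from V0, so their rules don't affect L(V0).) Right-recursive list with a separator: after each atom, whether the separator follows determines the rule. One parse per string.

Unambiguous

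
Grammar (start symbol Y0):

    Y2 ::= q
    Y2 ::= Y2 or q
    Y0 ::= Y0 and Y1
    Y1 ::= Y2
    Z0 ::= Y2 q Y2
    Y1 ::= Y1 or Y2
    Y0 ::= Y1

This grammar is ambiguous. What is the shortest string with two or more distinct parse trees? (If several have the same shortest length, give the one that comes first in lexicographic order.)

length 1: no string has ≥2 trees
length 3: q or q has 2 parse trees

Two derivations of q or q:
  Y0 ⇒ Y1 ⇒ Y2 ⇒ Y2 or q ⇒ q or q
  Y0 ⇒ Y1 ⇒ Y1 or Y2 ⇒ Y2 or Y2 ⇒ q or Y2 ⇒ q or q

q or q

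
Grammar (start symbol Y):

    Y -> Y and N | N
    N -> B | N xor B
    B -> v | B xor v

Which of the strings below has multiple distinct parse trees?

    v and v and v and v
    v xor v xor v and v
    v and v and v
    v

v xor v xor v and v

v and v and v and v: 1 tree
v xor v xor v and v: 4 trees
v and v and v: 1 tree
v: 1 tree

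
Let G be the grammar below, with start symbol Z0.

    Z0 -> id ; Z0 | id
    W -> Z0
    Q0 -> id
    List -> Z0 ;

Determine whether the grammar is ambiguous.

Only Z0 is reachable from Z0; ignoring the rest: The reachable grammar is A → atom sep A | atom. Each atom is followed by either the separator (recurse) or end-of-string (stop) — no choice point.

Unambiguous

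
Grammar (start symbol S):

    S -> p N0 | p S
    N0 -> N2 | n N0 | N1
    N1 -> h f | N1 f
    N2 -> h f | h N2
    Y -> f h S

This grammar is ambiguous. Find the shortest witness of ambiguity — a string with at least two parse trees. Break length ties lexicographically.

length 3: p h f has 2 parse trees

Two derivations of p h f:
  S ⇒ p N0 ⇒ p N2 ⇒ p h f
  S ⇒ p N0 ⇒ p N1 ⇒ p h f

p h f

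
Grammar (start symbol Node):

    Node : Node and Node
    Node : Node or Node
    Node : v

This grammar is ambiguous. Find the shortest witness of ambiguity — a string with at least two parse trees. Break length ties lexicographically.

length 1: no string has ≥2 trees
length 3: no string has ≥2 trees
length 5: v and v and v has 2 parse trees

Two derivations of v and v and v:
  Node ⇒ Node and Node ⇒ Node and Node and Node ⇒ v and Node and Node ⇒ v and v and Node ⇒ v and v and v
  Node ⇒ Node and Node ⇒ v and Node ⇒ v and Node and Node ⇒ v and v and Node ⇒ v and v and v

v and v and v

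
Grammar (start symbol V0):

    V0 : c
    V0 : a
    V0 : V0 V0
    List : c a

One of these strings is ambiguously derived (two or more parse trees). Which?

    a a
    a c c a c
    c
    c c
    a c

a c c a c

a a: 1 tree
a c c a c: 14 trees
c: 1 tree
c c: 1 tree
a c: 1 tree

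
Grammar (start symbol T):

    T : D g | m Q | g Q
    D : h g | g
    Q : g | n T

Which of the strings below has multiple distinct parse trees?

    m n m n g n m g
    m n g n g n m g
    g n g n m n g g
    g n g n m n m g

g n g n m n g g

m n m n g n m g: 1 tree
m n g n g n m g: 1 tree
g n g n m n g g: 2 trees
g n g n m n m g: 1 tree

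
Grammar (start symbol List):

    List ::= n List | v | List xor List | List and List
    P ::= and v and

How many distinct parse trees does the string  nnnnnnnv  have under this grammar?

Parse trees for nnnnnnnv:
  [List n [List n [List n [List n [List n [List n [List n [List v]]]]]]]]

1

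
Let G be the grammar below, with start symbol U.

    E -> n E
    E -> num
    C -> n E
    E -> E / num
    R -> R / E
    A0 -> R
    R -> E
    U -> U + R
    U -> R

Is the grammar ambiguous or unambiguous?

Ambiguous

Witness: num / num

Derivation 1: U ⇒ R ⇒ R / E ⇒ E / E ⇒ num / E ⇒ num / num
Derivation 2: U ⇒ R ⇒ E ⇒ E / num ⇒ num / num

Two distinct leftmost derivations for the same string.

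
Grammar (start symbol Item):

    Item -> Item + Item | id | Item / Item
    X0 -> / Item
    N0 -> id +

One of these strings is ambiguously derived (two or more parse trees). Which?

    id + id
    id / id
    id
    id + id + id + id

id + id: 1 tree
id / id: 1 tree
id: 1 tree
id + id + id + id: 5 trees

id + id + id + id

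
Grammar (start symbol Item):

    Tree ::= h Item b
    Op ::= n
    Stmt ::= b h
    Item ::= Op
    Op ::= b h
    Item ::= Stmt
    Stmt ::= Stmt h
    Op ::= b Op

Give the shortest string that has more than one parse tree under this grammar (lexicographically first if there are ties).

length 1: no string has ≥2 trees
length 2: b h has 2 parse trees

Two derivations of b h:
  Item ⇒ Op ⇒ b h
  Item ⇒ Stmt ⇒ b h

b h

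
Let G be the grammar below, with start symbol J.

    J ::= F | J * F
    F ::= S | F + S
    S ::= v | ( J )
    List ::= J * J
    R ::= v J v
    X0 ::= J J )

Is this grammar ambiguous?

Unambiguous

Only J, F, S are reachable from J; ignoring the rest: The grammar is stratified — J handles '*' (left-recursive), F handles '+', S atoms. Each operator has a fixed associativity and precedence level, so every string has one parse.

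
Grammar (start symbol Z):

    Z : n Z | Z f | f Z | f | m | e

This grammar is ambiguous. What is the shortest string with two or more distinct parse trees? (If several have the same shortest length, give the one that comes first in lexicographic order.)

f f

length 1: no string has ≥2 trees
length 2: f f has 2 parse trees

Two derivations of f f:
  Z ⇒ Z f ⇒ f f
  Z ⇒ f Z ⇒ f f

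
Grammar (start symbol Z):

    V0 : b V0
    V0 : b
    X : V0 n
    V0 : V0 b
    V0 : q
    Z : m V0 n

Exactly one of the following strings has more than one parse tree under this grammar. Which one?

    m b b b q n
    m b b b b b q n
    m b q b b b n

m b q b b b n

m b b b q n: 1 tree
m b b b b b q n: 1 tree
m b q b b b n: 4 trees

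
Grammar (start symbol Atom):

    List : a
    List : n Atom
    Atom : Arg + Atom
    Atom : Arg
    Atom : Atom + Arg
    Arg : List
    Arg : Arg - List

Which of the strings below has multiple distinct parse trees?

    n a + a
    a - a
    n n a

n a + a: 4 trees
a - a: 1 tree
n n a: 1 tree

n a + a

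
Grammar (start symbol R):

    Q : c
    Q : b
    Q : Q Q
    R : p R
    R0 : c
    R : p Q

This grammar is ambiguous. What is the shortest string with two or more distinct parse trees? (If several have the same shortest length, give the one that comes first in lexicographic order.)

p b b b

length 2: no string has ≥2 trees
length 3: no string has ≥2 trees
length 4: p b b b has 2 parse trees

Two derivations of p b b b:
  R ⇒ p Q ⇒ p Q Q ⇒ p b Q ⇒ p b Q Q ⇒ p b b Q ⇒ p b b b
  R ⇒ p Q ⇒ p Q Q ⇒ p Q Q Q ⇒ p b Q Q ⇒ p b b Q ⇒ p b b b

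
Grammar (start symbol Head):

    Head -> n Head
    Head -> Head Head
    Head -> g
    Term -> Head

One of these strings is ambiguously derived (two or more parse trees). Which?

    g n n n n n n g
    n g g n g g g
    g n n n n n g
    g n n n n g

n g g n g g g

g n n n n n n g: 1 tree
n g g n g g g: 66 trees
g n n n n n g: 1 tree
g n n n n g: 1 tree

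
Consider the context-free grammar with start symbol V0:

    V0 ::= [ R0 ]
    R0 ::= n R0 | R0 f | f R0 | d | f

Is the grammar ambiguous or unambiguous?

Witness: [ f f ]

Derivation 1: V0 ⇒ [ R0 ] ⇒ [ R0 f ] ⇒ [ f f ]
Derivation 2: V0 ⇒ [ R0 ] ⇒ [ f R0 ] ⇒ [ f f ]

Two distinct leftmost derivations for the same string.

Ambiguous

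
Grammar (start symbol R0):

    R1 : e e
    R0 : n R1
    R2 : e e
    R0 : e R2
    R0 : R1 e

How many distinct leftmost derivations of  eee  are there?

Parse trees for eee:
  [R0 e [R2 e e]]
  [R0 [R1 e e] e]

2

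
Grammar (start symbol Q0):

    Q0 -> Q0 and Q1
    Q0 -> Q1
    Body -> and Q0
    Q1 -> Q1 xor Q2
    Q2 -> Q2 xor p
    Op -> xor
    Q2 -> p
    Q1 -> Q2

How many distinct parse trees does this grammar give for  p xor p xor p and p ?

4

Parse trees for p xor p xor p and p:
  [Q0 [Q0 [Q1 [Q1 [Q2 p]] xor [Q2 [Q2 p] xor p]]] and [Q1 [Q2 p]]]
  [Q0 [Q0 [Q1 [Q1 [Q1 [Q2 p]] xor [Q2 p]] xor [Q2 p]]] and [Q1 [Q2 p]]]
  [Q0 [Q0 [Q1 [Q1 [Q2 [Q2 p] xor p]] xor [Q2 p]]] and [Q1 [Q2 p]]]
  [Q0 [Q0 [Q1 [Q2 [Q2 [Q2 p] xor p] xor p]]] and [Q1 [Q2 p]]]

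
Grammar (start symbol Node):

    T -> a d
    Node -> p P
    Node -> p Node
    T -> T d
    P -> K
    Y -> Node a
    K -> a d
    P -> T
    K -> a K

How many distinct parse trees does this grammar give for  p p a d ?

Parse trees for p p a d:
  [Node p [Node p [P [K a d]]]]
  [Node p [Node p [P [T a d]]]]

2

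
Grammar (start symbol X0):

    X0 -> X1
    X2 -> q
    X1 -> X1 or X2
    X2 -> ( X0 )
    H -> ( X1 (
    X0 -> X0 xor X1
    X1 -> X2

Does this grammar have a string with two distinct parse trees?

Only X0, X1, X2 are reachable from X0; ignoring the rest: The grammar is stratified — X0 handles 'xor' (left-recursive), X1 handles 'or', X2 atoms. Each operator has a fixed associativity and precedence level, so every string has one parse.

Unambiguous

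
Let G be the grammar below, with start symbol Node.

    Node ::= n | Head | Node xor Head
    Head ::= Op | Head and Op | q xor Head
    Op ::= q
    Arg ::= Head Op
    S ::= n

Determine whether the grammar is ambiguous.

Ambiguous

Witness: q xor q

Derivation 1: Node ⇒ Head ⇒ q xor Head ⇒ q xor Op ⇒ q xor q
Derivation 2: Node ⇒ Node xor Head ⇒ Head xor Head ⇒ Op xor Head ⇒ q xor Head ⇒ q xor Op ⇒ q xor q

Two distinct leftmost derivations for the same string.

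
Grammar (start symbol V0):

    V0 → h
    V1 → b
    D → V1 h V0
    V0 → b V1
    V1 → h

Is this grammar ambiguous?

Only V0, V1 are reachable from V0; ignoring the rest: Each reachable nonterminal has at most one production per leading terminal, and all productions are right-linear; the derivation is determined token-by-token.

Unambiguous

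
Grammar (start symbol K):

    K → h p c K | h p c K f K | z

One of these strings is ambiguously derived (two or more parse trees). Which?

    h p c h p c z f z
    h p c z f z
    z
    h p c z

h p c h p c z f z

h p c h p c z f z: 2 trees
h p c z f z: 1 tree
z: 1 tree
h p c z: 1 tree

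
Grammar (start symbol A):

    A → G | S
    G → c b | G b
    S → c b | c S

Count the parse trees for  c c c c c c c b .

1

Parse trees for c c c c c c c b:
  [A [S c [S c [S c [S c [S c [S c [S c b]]]]]]]]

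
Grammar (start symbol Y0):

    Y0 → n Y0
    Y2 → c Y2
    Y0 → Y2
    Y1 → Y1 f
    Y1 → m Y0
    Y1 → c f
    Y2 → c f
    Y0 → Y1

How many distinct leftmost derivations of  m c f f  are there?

Parse trees for m c f f:
  [Y0 [Y1 [Y1 m [Y0 [Y2 c f]]] f]]
  [Y0 [Y1 [Y1 m [Y0 [Y1 c f]]] f]]
  [Y0 [Y1 m [Y0 [Y1 [Y1 c f] f]]]]

3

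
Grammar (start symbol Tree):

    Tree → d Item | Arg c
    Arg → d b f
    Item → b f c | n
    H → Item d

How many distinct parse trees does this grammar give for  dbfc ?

2

Parse trees for dbfc:
  [Tree d [Item b f c]]
  [Tree [Arg d b f] c]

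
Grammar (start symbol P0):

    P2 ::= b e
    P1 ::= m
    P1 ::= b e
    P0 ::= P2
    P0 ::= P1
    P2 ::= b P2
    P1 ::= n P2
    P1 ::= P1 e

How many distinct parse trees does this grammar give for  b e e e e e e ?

Parse trees for b e e e e e e:
  [P0 [P1 [P1 [P1 [P1 [P1 [P1 b e] e] e] e] e] e]]

1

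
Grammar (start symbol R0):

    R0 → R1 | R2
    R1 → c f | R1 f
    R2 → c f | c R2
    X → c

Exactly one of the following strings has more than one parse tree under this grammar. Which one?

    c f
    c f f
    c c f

c f: 2 trees
c f f: 1 tree
c c f: 1 tree

c f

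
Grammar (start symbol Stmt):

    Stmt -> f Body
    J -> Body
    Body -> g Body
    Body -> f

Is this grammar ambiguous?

Unambiguous

(J is unreachable from Stmt, so its rules don't affect L(Stmt).) Restricted to the reachable nonterminals, every rule has the form A → t or A → t B, and no two rules for the same A share a first terminal. The grammar encodes a DFA — one run per string.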